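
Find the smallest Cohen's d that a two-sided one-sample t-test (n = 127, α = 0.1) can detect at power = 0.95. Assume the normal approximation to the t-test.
d ≈ 0.29

Minimum detectable effect (one-sample t-test, normal approximation):
d = (z_{α/2} + z_β) / √n
d = (1.645 + 1.645) / √127
d = 3.290 / 11.269
d ≈ 0.29

By Cohen's convention (0.2 small / 0.5 medium / 0.8 large): small effect.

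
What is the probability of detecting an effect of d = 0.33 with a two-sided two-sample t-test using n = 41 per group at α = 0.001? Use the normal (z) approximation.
Power ≈ 0.04

Power calculation (two-sample t-test, normal approximation):
z_β = d · √(n/2) - z_{α/2}
z_β = 0.33 · √(41/2) - 3.291
z_β = 0.33 · 4.528 - 3.291
z_β = -1.796

Power = Φ(z_β) = Φ(-1.796) ≈ 0.036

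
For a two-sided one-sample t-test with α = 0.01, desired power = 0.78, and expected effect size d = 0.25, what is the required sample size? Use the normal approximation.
n = 180

Sample size formula (one-sample t-test, normal approximation):
n = ((z_{α/2} + z_β) / d)²

z_{α/2} = 2.576 (for α = 0.01, two-sided)
z_β = 0.772 (for power = 0.78)
d = 0.25

n = ((2.576 + 0.772) / 0.25)²
n = (13.392)²
n ≈ 179.35
Round up to the next whole number: n = 180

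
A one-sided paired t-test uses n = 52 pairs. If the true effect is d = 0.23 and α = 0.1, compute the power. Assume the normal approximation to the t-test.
Power ≈ 0.65

Power calculation (paired t-test, normal approximation):
z_β = d · √n - z_α
z_β = 0.23 · √52 - 1.282
z_β = 0.23 · 7.211 - 1.282
z_β = 0.377

Power = Φ(z_β) = Φ(0.377) ≈ 0.647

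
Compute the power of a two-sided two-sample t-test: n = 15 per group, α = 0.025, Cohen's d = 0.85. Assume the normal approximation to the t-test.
Power ≈ 0.53

Power calculation (two-sample t-test, normal approximation):
z_β = d · √(n/2) - z_{α/2}
z_β = 0.85 · √(15/2) - 2.241
z_β = 0.85 · 2.739 - 2.241
z_β = 0.086

Power = Φ(z_β) = Φ(0.086) ≈ 0.534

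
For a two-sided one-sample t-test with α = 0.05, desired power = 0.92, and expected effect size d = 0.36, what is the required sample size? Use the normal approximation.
n = 88

Sample size formula (one-sample t-test, normal approximation):
n = ((z_{α/2} + z_β) / d)²

z_{α/2} = 1.960 (for α = 0.05, two-sided)
z_β = 1.405 (for power = 0.92)
d = 0.36

n = ((1.960 + 1.405) / 0.36)²
n = (9.347)²
n ≈ 87.37
Round up to the next whole number: n = 88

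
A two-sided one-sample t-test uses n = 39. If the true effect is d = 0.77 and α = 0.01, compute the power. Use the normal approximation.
Power ≈ 0.99

Power calculation (one-sample t-test, normal approximation):
z_β = d · √n - z_{α/2}
z_β = 0.77 · √39 - 2.576
z_β = 0.77 · 6.245 - 2.576
z_β = 2.233

Power = Φ(z_β) = Φ(2.233) ≈ 0.987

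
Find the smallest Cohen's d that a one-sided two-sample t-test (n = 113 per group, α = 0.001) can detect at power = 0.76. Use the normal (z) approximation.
d ≈ 0.51

Minimum detectable effect (two-sample t-test, normal approximation):
d = (z_α + z_β) / √(n/2)
d = (3.090 + 0.706) / √(113/2)
d = 3.797 / 7.517
d ≈ 0.51

By Cohen's convention (0.2 small / 0.5 medium / 0.8 large): medium effect.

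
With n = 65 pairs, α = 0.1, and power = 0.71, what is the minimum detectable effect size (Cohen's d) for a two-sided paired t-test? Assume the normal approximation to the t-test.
d ≈ 0.27

Minimum detectable effect (paired t-test, normal approximation):
d = (z_{α/2} + z_β) / √n
d = (1.645 + 0.553) / √65
d = 2.198 / 8.062
d ≈ 0.27

By Cohen's convention (0.2 small / 0.5 medium / 0.8 large): small effect.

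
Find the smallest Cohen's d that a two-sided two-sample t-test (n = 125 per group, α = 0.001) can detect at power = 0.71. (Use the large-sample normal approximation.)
d ≈ 0.49

Minimum detectable effect (two-sample t-test, normal approximation):
d = (z_{α/2} + z_β) / √(n/2)
d = (3.291 + 0.553) / √(125/2)
d = 3.844 / 7.906
d ≈ 0.49

By Cohen's convention (0.2 small / 0.5 medium / 0.8 large): small effect.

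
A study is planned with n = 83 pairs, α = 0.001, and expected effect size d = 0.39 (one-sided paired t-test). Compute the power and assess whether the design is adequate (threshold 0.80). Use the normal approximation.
Power ≈ 0.68; the study is underpowered (power < 0.80)

Power calculation (paired t-test, normal approximation):
z_β = d · √n - z_α
z_β = 0.39 · √83 - 3.090
z_β = 0.39 · 9.110 - 3.090
z_β = 0.463

Power = Φ(z_β) = Φ(0.463) ≈ 0.678

Effect size d = 0.39 is small by Cohen's convention (0.2/0.5/0.8).

Threshold: power ≥ 0.80 is conventionally adequate.
Power ≈ 0.68 → the study is underpowered (power < 0.80).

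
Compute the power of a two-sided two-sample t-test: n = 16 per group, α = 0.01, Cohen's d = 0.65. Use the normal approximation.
Power ≈ 0.23

Power calculation (two-sample t-test, normal approximation):
z_β = d · √(n/2) - z_{α/2}
z_β = 0.65 · √(16/2) - 2.576
z_β = 0.65 · 2.828 - 2.576
z_β = -0.737

Power = Φ(z_β) = Φ(-0.737) ≈ 0.230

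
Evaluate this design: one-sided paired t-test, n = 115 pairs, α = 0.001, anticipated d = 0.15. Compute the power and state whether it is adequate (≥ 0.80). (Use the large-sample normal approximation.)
Power ≈ 0.07; the study is underpowered (power < 0.80)

Power calculation (paired t-test, normal approximation):
z_β = d · √n - z_α
z_β = 0.15 · √115 - 3.090
z_β = 0.15 · 10.724 - 3.090
z_β = -1.482

Power = Φ(z_β) = Φ(-1.482) ≈ 0.069

Effect size d = 0.15 is very small by Cohen's convention (0.2/0.5/0.8).

Threshold: power ≥ 0.80 is conventionally adequate.
Power ≈ 0.07 → the study is underpowered (power < 0.80).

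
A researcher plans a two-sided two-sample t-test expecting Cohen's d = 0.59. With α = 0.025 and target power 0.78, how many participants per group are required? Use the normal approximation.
n = 53 per group

Sample size formula (two-sample t-test, normal approximation):
n = 2 · ((z_{α/2} + z_β) / d)²

z_{α/2} = 2.241 (for α = 0.025, two-sided)
z_β = 0.772 (for power = 0.78)
d = 0.59

n = 2 · ((2.241 + 0.772) / 0.59)²
n = 2 · (5.107)²
n ≈ 52.16
Round up to the next whole number: n = 53 per group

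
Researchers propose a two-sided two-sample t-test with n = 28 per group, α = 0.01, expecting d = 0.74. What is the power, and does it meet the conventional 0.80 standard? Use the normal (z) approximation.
Power ≈ 0.58; the study is underpowered (power < 0.80)

Power calculation (two-sample t-test, normal approximation):
z_β = d · √(n/2) - z_{α/2}
z_β = 0.74 · √(28/2) - 2.576
z_β = 0.74 · 3.742 - 2.576
z_β = 0.193

Power = Φ(z_β) = Φ(0.193) ≈ 0.577

Effect size d = 0.74 is medium by Cohen's convention (0.2/0.5/0.8).

Threshold: power ≥ 0.80 is conventionally adequate.
Power ≈ 0.58 → the study is underpowered (power < 0.80).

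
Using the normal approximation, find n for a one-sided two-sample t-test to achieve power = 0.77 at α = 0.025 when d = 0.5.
n = 59 per group

Sample size formula (two-sample t-test, normal approximation):
n = 2 · ((z_α + z_β) / d)²

z_α = 1.960 (for α = 0.025, one-sided)
z_β = 0.739 (for power = 0.77)
d = 0.5

n = 2 · ((1.960 + 0.739) / 0.5)²
n = 2 · (5.398)²
n ≈ 58.28
Round up to the next whole number: n = 59 per group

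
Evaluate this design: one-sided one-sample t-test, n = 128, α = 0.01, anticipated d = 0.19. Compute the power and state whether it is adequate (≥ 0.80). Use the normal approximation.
Power ≈ 0.43; the study is underpowered (power < 0.80)

Power calculation (one-sample t-test, normal approximation):
z_β = d · √n - z_α
z_β = 0.19 · √128 - 2.326
z_β = 0.19 · 11.314 - 2.326
z_β = -0.177

Power = Φ(z_β) = Φ(-0.177) ≈ 0.430

Effect size d = 0.19 is very small by Cohen's convention (0.2/0.5/0.8).

Threshold: power ≥ 0.80 is conventionally adequate.
Power ≈ 0.43 → the study is underpowered (power < 0.80).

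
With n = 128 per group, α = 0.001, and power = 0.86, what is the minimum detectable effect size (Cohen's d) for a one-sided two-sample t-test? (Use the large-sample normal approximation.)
d ≈ 0.52

Minimum detectable effect (two-sample t-test, normal approximation):
d = (z_α + z_β) / √(n/2)
d = (3.090 + 1.080) / √(128/2)
d = 4.171 / 8.000
d ≈ 0.52

By Cohen's convention (0.2 small / 0.5 medium / 0.8 large): medium effect.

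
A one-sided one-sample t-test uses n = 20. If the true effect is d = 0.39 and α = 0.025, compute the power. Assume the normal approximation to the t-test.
Power ≈ 0.41

Power calculation (one-sample t-test, normal approximation):
z_β = d · √n - z_α
z_β = 0.39 · √20 - 1.960
z_β = 0.39 · 4.472 - 1.960
z_β = -0.216

Power = Φ(z_β) = Φ(-0.216) ≈ 0.415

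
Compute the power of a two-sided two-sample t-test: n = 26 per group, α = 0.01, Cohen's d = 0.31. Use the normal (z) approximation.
Power ≈ 0.07

Power calculation (two-sample t-test, normal approximation):
z_β = d · √(n/2) - z_{α/2}
z_β = 0.31 · √(26/2) - 2.576
z_β = 0.31 · 3.606 - 2.576
z_β = -1.458

Power = Φ(z_β) = Φ(-1.458) ≈ 0.072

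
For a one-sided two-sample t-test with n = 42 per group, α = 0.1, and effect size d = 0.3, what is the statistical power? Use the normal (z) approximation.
Power ≈ 0.54

Power calculation (two-sample t-test, normal approximation):
z_β = d · √(n/2) - z_α
z_β = 0.3 · √(42/2) - 1.282
z_β = 0.3 · 4.583 - 1.282
z_β = 0.093

Power = Φ(z_β) = Φ(0.093) ≈ 0.537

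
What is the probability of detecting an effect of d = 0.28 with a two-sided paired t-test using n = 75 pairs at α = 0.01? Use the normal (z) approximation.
Power ≈ 0.44

Power calculation (paired t-test, normal approximation):
z_β = d · √n - z_{α/2}
z_β = 0.28 · √75 - 2.576
z_β = 0.28 · 8.660 - 2.576
z_β = -0.151

Power = Φ(z_β) = Φ(-0.151) ≈ 0.440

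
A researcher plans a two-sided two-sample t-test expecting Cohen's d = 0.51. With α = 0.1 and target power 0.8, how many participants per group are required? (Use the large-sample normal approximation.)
n = 48 per group

Sample size formula (two-sample t-test, normal approximation):
n = 2 · ((z_{α/2} + z_β) / d)²

z_{α/2} = 1.645 (for α = 0.1, two-sided)
z_β = 0.842 (for power = 0.8)
d = 0.51

n = 2 · ((1.645 + 0.842) / 0.51)²
n = 2 · (4.876)²
n ≈ 47.55
Round up to the next whole number: n = 48 per group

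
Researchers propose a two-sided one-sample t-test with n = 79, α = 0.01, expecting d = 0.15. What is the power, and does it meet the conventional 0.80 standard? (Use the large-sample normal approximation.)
Power ≈ 0.11; the study is underpowered (power < 0.80)

Power calculation (one-sample t-test, normal approximation):
z_β = d · √n - z_{α/2}
z_β = 0.15 · √79 - 2.576
z_β = 0.15 · 8.888 - 2.576
z_β = -1.243

Power = Φ(z_β) = Φ(-1.243) ≈ 0.107

Effect size d = 0.15 is very small by Cohen's convention (0.2/0.5/0.8).

Threshold: power ≥ 0.80 is conventionally adequate.
Power ≈ 0.11 → the study is underpowered (power < 0.80).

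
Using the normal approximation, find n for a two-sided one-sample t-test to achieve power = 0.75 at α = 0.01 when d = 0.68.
n = 23

Sample size formula (one-sample t-test, normal approximation):
n = ((z_{α/2} + z_β) / d)²

z_{α/2} = 2.576 (for α = 0.01, two-sided)
z_β = 0.674 (for power = 0.75)
d = 0.68

n = ((2.576 + 0.674) / 0.68)²
n = (4.779)²
n ≈ 22.84
Round up to the next whole number: n = 23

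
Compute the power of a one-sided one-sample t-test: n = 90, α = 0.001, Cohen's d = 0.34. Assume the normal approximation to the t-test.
Power ≈ 0.55

Power calculation (one-sample t-test, normal approximation):
z_β = d · √n - z_α
z_β = 0.34 · √90 - 3.090
z_β = 0.34 · 9.487 - 3.090
z_β = 0.135

Power = Φ(z_β) = Φ(0.135) ≈ 0.554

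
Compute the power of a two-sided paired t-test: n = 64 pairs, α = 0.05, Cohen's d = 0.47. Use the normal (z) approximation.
Power ≈ 0.96

Power calculation (paired t-test, normal approximation):
z_β = d · √n - z_{α/2}
z_β = 0.47 · √64 - 1.960
z_β = 0.47 · 8.000 - 1.960
z_β = 1.800

Power = Φ(z_β) = Φ(1.800) ≈ 0.964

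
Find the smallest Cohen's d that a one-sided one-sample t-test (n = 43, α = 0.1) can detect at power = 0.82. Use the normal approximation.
d ≈ 0.34

Minimum detectable effect (one-sample t-test, normal approximation):
d = (z_α + z_β) / √n
d = (1.282 + 0.915) / √43
d = 2.197 / 6.557
d ≈ 0.34

By Cohen's convention (0.2 small / 0.5 medium / 0.8 large): small effect.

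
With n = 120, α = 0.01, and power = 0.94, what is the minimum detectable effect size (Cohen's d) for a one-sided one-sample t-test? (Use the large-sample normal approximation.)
d ≈ 0.35

Minimum detectable effect (one-sample t-test, normal approximation):
d = (z_α + z_β) / √n
d = (2.326 + 1.555) / √120
d = 3.881 / 10.954
d ≈ 0.35

By Cohen's convention (0.2 small / 0.5 medium / 0.8 large): small effect.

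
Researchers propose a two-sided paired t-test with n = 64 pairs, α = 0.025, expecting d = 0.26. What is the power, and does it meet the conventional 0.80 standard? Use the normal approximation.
Power ≈ 0.44; the study is underpowered (power < 0.80)

Power calculation (paired t-test, normal approximation):
z_β = d · √n - z_{α/2}
z_β = 0.26 · √64 - 2.241
z_β = 0.26 · 8.000 - 2.241
z_β = -0.161

Power = Φ(z_β) = Φ(-0.161) ≈ 0.436

Effect size d = 0.26 is small by Cohen's convention (0.2/0.5/0.8).

Threshold: power ≥ 0.80 is conventionally adequate.
Power ≈ 0.44 → the study is underpowered (power < 0.80).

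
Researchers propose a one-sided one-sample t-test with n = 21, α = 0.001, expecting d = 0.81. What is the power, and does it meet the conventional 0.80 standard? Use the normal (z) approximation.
Power ≈ 0.73; the study is underpowered (power < 0.80)

Power calculation (one-sample t-test, normal approximation):
z_β = d · √n - z_α
z_β = 0.81 · √21 - 3.090
z_β = 0.81 · 4.583 - 3.090
z_β = 0.622

Power = Φ(z_β) = Φ(0.622) ≈ 0.733

Effect size d = 0.81 is large by Cohen's convention (0.2/0.5/0.8).

Threshold: power ≥ 0.80 is conventionally adequate.
Power ≈ 0.73 → the study is underpowered (power < 0.80).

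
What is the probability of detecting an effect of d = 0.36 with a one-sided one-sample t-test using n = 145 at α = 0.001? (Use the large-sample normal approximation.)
Power ≈ 0.89

Power calculation (one-sample t-test, normal approximation):
z_β = d · √n - z_α
z_β = 0.36 · √145 - 3.090
z_β = 0.36 · 12.042 - 3.090
z_β = 1.245

Power = Φ(z_β) = Φ(1.245) ≈ 0.893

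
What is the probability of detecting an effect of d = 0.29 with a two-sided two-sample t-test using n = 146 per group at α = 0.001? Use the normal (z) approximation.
Power ≈ 0.21

Power calculation (two-sample t-test, normal approximation):
z_β = d · √(n/2) - z_{α/2}
z_β = 0.29 · √(146/2) - 3.291
z_β = 0.29 · 8.544 - 3.291
z_β = -0.813

Power = Φ(z_β) = Φ(-0.813) ≈ 0.208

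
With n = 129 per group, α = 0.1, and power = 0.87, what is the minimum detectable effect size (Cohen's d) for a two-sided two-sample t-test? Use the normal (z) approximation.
d ≈ 0.35

Minimum detectable effect (two-sample t-test, normal approximation):
d = (z_{α/2} + z_β) / √(n/2)
d = (1.645 + 1.126) / √(129/2)
d = 2.771 / 8.031
d ≈ 0.35

By Cohen's convention (0.2 small / 0.5 medium / 0.8 large): small effect.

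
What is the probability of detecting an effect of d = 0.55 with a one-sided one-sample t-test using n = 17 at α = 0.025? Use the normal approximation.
Power ≈ 0.62

Power calculation (one-sample t-test, normal approximation):
z_β = d · √n - z_α
z_β = 0.55 · √17 - 1.960
z_β = 0.55 · 4.123 - 1.960
z_β = 0.308

Power = Φ(z_β) = Φ(0.308) ≈ 0.621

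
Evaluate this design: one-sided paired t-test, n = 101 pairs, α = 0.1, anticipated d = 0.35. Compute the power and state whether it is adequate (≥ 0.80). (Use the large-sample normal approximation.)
Power ≈ 0.99; the study is adequately powered (power ≥ 0.80)

Power calculation (paired t-test, normal approximation):
z_β = d · √n - z_α
z_β = 0.35 · √101 - 1.282
z_β = 0.35 · 10.050 - 1.282
z_β = 2.236

Power = Φ(z_β) = Φ(2.236) ≈ 0.987

Effect size d = 0.35 is small by Cohen's convention (0.2/0.5/0.8).

Threshold: power ≥ 0.80 is conventionally adequate.
Power ≈ 0.99 → the study is adequately powered (power ≥ 0.80).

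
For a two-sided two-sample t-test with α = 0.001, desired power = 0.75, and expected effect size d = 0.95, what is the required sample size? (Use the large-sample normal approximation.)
n = 35 per group

Sample size formula (two-sample t-test, normal approximation):
n = 2 · ((z_{α/2} + z_β) / d)²

z_{α/2} = 3.291 (for α = 0.001, two-sided)
z_β = 0.674 (for power = 0.75)
d = 0.95

n = 2 · ((3.291 + 0.674) / 0.95)²
n = 2 · (4.174)²
n ≈ 34.84
Round up to the next whole number: n = 35 per group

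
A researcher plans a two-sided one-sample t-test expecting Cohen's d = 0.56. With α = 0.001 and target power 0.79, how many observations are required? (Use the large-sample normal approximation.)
n = 54

Sample size formula (one-sample t-test, normal approximation):
n = ((z_{α/2} + z_β) / d)²

z_{α/2} = 3.291 (for α = 0.001, two-sided)
z_β = 0.806 (for power = 0.79)
d = 0.56

n = ((3.291 + 0.806) / 0.56)²
n = (7.316)²
n ≈ 53.52
Round up to the next whole number: n = 54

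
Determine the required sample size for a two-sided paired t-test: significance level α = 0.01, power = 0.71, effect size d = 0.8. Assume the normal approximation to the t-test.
n = 16 pairs

Sample size formula (paired t-test, normal approximation):
n = ((z_{α/2} + z_β) / d)²

z_{α/2} = 2.576 (for α = 0.01, two-sided)
z_β = 0.553 (for power = 0.71)
d = 0.8

n = ((2.576 + 0.553) / 0.8)²
n = (3.911)²
n ≈ 15.30
Round up to the next whole number: n = 16 pairs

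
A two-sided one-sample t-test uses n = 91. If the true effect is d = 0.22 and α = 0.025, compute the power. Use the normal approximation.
Power ≈ 0.44

Power calculation (one-sample t-test, normal approximation):
z_β = d · √n - z_{α/2}
z_β = 0.22 · √91 - 2.241
z_β = 0.22 · 9.539 - 2.241
z_β = -0.143

Power = Φ(z_β) = Φ(-0.143) ≈ 0.443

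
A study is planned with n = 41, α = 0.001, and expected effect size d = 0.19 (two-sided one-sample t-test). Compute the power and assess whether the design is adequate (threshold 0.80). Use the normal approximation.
Power ≈ 0.02; the study is underpowered (power < 0.80)

Power calculation (one-sample t-test, normal approximation):
z_β = d · √n - z_{α/2}
z_β = 0.19 · √41 - 3.291
z_β = 0.19 · 6.403 - 3.291
z_β = -2.074

Power = Φ(z_β) = Φ(-2.074) ≈ 0.019

Effect size d = 0.19 is very small by Cohen's convention (0.2/0.5/0.8).

Threshold: power ≥ 0.80 is conventionally adequate.
Power ≈ 0.02 → the study is underpowered (power < 0.80).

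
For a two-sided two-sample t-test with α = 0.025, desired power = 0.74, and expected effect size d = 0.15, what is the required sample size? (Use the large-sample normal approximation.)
n = 740 per group

Sample size formula (two-sample t-test, normal approximation):
n = 2 · ((z_{α/2} + z_β) / d)²

z_{α/2} = 2.241 (for α = 0.025, two-sided)
z_β = 0.643 (for power = 0.74)
d = 0.15

n = 2 · ((2.241 + 0.643) / 0.15)²
n = 2 · (19.227)²
n ≈ 739.36
Round up to the next whole number: n = 740 per group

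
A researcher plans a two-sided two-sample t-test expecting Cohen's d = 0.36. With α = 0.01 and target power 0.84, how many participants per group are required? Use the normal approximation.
n = 197 per group

Sample size formula (two-sample t-test, normal approximation):
n = 2 · ((z_{α/2} + z_β) / d)²

z_{α/2} = 2.576 (for α = 0.01, two-sided)
z_β = 0.994 (for power = 0.84)
d = 0.36

n = 2 · ((2.576 + 0.994) / 0.36)²
n = 2 · (9.917)²
n ≈ 196.69
Round up to the next whole number: n = 197 per group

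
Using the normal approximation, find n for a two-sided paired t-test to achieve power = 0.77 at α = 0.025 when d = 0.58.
n = 27 pairs

Sample size formula (paired t-test, normal approximation):
n = ((z_{α/2} + z_β) / d)²

z_{α/2} = 2.241 (for α = 0.025, two-sided)
z_β = 0.739 (for power = 0.77)
d = 0.58

n = ((2.241 + 0.739) / 0.58)²
n = (5.138)²
n ≈ 26.40
Round up to the next whole number: n = 27 pairs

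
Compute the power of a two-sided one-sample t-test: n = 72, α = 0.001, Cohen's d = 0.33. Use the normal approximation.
Power ≈ 0.31

Power calculation (one-sample t-test, normal approximation):
z_β = d · √n - z_{α/2}
z_β = 0.33 · √72 - 3.291
z_β = 0.33 · 8.485 - 3.291
z_β = -0.490

Power = Φ(z_β) = Φ(-0.490) ≈ 0.312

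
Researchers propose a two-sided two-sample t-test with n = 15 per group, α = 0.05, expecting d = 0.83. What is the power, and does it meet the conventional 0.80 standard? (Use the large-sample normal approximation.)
Power ≈ 0.62; the study is underpowered (power < 0.80)

Power calculation (two-sample t-test, normal approximation):
z_β = d · √(n/2) - z_{α/2}
z_β = 0.83 · √(15/2) - 1.960
z_β = 0.83 · 2.739 - 1.960
z_β = 0.313

Power = Φ(z_β) = Φ(0.313) ≈ 0.623

Effect size d = 0.83 is large by Cohen's convention (0.2/0.5/0.8).

Threshold: power ≥ 0.80 is conventionally adequate.
Power ≈ 0.62 → the study is underpowered (power < 0.80).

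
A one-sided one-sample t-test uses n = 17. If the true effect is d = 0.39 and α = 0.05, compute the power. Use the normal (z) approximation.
Power ≈ 0.49

Power calculation (one-sample t-test, normal approximation):
z_β = d · √n - z_α
z_β = 0.39 · √17 - 1.645
z_β = 0.39 · 4.123 - 1.645
z_β = -0.037

Power = Φ(z_β) = Φ(-0.037) ≈ 0.485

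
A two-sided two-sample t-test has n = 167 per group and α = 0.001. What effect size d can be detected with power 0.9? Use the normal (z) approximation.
d ≈ 0.50

Minimum detectable effect (two-sample t-test, normal approximation):
d = (z_{α/2} + z_β) / √(n/2)
d = (3.291 + 1.282) / √(167/2)
d = 4.572 / 9.138
d ≈ 0.50

By Cohen's convention (0.2 small / 0.5 medium / 0.8 large): medium effect.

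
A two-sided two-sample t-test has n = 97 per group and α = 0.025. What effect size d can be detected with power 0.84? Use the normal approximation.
d ≈ 0.46

Minimum detectable effect (two-sample t-test, normal approximation):
d = (z_{α/2} + z_β) / √(n/2)
d = (2.241 + 0.994) / √(97/2)
d = 3.236 / 6.964
d ≈ 0.46

By Cohen's convention (0.2 small / 0.5 medium / 0.8 large): small effect.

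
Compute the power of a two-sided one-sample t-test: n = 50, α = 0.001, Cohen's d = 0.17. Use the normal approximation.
Power ≈ 0.02

Power calculation (one-sample t-test, normal approximation):
z_β = d · √n - z_{α/2}
z_β = 0.17 · √50 - 3.291
z_β = 0.17 · 7.071 - 3.291
z_β = -2.088

Power = Φ(z_β) = Φ(-2.088) ≈ 0.018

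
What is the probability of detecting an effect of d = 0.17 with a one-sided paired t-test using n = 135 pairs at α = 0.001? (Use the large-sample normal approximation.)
Power ≈ 0.13

Power calculation (paired t-test, normal approximation):
z_β = d · √n - z_α
z_β = 0.17 · √135 - 3.090
z_β = 0.17 · 11.619 - 3.090
z_β = -1.115

Power = Φ(z_β) = Φ(-1.115) ≈ 0.132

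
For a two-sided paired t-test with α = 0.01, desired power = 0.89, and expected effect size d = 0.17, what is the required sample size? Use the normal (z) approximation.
n = 501 pairs

Sample size formula (paired t-test, normal approximation):
n = ((z_{α/2} + z_β) / d)²

z_{α/2} = 2.576 (for α = 0.01, two-sided)
z_β = 1.227 (for power = 0.89)
d = 0.17

n = ((2.576 + 1.227) / 0.17)²
n = (22.371)²
n ≈ 500.46
Round up to the next whole number: n = 501 pairs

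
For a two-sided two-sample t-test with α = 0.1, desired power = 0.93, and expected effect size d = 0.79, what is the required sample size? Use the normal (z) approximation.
n = 32 per group

Sample size formula (two-sample t-test, normal approximation):
n = 2 · ((z_{α/2} + z_β) / d)²

z_{α/2} = 1.645 (for α = 0.1, two-sided)
z_β = 1.476 (for power = 0.93)
d = 0.79

n = 2 · ((1.645 + 1.476) / 0.79)²
n = 2 · (3.951)²
n ≈ 31.22
Round up to the next whole number: n = 32 per group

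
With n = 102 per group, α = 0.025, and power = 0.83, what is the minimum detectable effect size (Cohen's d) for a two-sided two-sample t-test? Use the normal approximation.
d ≈ 0.45

Minimum detectable effect (two-sample t-test, normal approximation):
d = (z_{α/2} + z_β) / √(n/2)
d = (2.241 + 0.954) / √(102/2)
d = 3.196 / 7.141
d ≈ 0.45

By Cohen's convention (0.2 small / 0.5 medium / 0.8 large): small effect.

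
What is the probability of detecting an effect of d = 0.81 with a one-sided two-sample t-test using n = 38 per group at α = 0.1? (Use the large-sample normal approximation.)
Power ≈ 0.99

Power calculation (two-sample t-test, normal approximation):
z_β = d · √(n/2) - z_α
z_β = 0.81 · √(38/2) - 1.282
z_β = 0.81 · 4.359 - 1.282
z_β = 2.249

Power = Φ(z_β) = Φ(2.249) ≈ 0.988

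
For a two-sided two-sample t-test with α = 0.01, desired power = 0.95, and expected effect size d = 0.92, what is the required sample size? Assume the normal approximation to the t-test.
n = 43 per group

Sample size formula (two-sample t-test, normal approximation):
n = 2 · ((z_{α/2} + z_β) / d)²

z_{α/2} = 2.576 (for α = 0.01, two-sided)
z_β = 1.645 (for power = 0.95)
d = 0.92

n = 2 · ((2.576 + 1.645) / 0.92)²
n = 2 · (4.588)²
n ≈ 42.10
Round up to the next whole number: n = 43 per group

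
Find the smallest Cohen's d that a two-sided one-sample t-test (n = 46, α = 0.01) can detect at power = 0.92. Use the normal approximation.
d ≈ 0.59

Minimum detectable effect (one-sample t-test, normal approximation):
d = (z_{α/2} + z_β) / √n
d = (2.576 + 1.405) / √46
d = 3.981 / 6.782
d ≈ 0.59

By Cohen's convention (0.2 small / 0.5 medium / 0.8 large): medium effect.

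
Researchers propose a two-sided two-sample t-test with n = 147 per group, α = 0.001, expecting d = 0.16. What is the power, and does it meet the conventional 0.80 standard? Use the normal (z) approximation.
Power ≈ 0.03; the study is underpowered (power < 0.80)

Power calculation (two-sample t-test, normal approximation):
z_β = d · √(n/2) - z_{α/2}
z_β = 0.16 · √(147/2) - 3.291
z_β = 0.16 · 8.573 - 3.291
z_β = -1.919

Power = Φ(z_β) = Φ(-1.919) ≈ 0.028

Effect size d = 0.16 is very small by Cohen's convention (0.2/0.5/0.8).

Threshold: power ≥ 0.80 is conventionally adequate.
Power ≈ 0.03 → the study is underpowered (power < 0.80).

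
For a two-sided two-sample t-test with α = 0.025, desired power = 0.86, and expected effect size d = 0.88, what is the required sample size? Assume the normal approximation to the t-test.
n = 29 per group

Sample size formula (two-sample t-test, normal approximation):
n = 2 · ((z_{α/2} + z_β) / d)²

z_{α/2} = 2.241 (for α = 0.025, two-sided)
z_β = 1.080 (for power = 0.86)
d = 0.88

n = 2 · ((2.241 + 1.080) / 0.88)²
n = 2 · (3.774)²
n ≈ 28.49
Round up to the next whole number: n = 29 per group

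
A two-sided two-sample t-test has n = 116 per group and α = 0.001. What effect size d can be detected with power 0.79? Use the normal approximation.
d ≈ 0.54

Minimum detectable effect (two-sample t-test, normal approximation):
d = (z_{α/2} + z_β) / √(n/2)
d = (3.291 + 0.806) / √(116/2)
d = 4.097 / 7.616
d ≈ 0.54

By Cohen's convention (0.2 small / 0.5 medium / 0.8 large): medium effect.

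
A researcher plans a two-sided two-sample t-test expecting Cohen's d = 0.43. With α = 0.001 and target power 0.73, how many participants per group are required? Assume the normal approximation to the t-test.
n = 165 per group

Sample size formula (two-sample t-test, normal approximation):
n = 2 · ((z_{α/2} + z_β) / d)²

z_{α/2} = 3.291 (for α = 0.001, two-sided)
z_β = 0.613 (for power = 0.73)
d = 0.43

n = 2 · ((3.291 + 0.613) / 0.43)²
n = 2 · (9.079)²
n ≈ 164.86
Round up to the next whole number: n = 165 per group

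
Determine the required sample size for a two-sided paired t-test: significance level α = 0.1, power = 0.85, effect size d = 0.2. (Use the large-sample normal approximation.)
n = 180 pairs

Sample size formula (paired t-test, normal approximation):
n = ((z_{α/2} + z_β) / d)²

z_{α/2} = 1.645 (for α = 0.1, two-sided)
z_β = 1.036 (for power = 0.85)
d = 0.2

n = ((1.645 + 1.036) / 0.2)²
n = (13.405)²
n ≈ 179.69
Round up to the next whole number: n = 180 pairs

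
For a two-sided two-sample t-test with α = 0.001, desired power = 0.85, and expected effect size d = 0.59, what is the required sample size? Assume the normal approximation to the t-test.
n = 108 per group

Sample size formula (two-sample t-test, normal approximation):
n = 2 · ((z_{α/2} + z_β) / d)²

z_{α/2} = 3.291 (for α = 0.001, two-sided)
z_β = 1.036 (for power = 0.85)
d = 0.59

n = 2 · ((3.291 + 1.036) / 0.59)²
n = 2 · (7.334)²
n ≈ 107.58
Round up to the next whole number: n = 108 per group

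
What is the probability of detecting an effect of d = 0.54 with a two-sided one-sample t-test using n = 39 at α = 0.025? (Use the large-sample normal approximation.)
Power ≈ 0.87

Power calculation (one-sample t-test, normal approximation):
z_β = d · √n - z_{α/2}
z_β = 0.54 · √39 - 2.241
z_β = 0.54 · 6.245 - 2.241
z_β = 1.131

Power = Φ(z_β) = Φ(1.131) ≈ 0.871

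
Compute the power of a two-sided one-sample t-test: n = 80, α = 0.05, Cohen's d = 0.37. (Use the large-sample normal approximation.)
Power ≈ 0.91

Power calculation (one-sample t-test, normal approximation):
z_β = d · √n - z_{α/2}
z_β = 0.37 · √80 - 1.960
z_β = 0.37 · 8.944 - 1.960
z_β = 1.349

Power = Φ(z_β) = Φ(1.349) ≈ 0.911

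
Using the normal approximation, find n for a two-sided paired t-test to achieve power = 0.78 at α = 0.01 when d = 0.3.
n = 125 pairs

Sample size formula (paired t-test, normal approximation):
n = ((z_{α/2} + z_β) / d)²

z_{α/2} = 2.576 (for α = 0.01, two-sided)
z_β = 0.772 (for power = 0.78)
d = 0.3

n = ((2.576 + 0.772) / 0.3)²
n = (11.160)²
n ≈ 124.55
Round up to the next whole number: n = 125 pairs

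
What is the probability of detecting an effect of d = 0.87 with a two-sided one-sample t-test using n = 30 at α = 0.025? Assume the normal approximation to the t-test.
Power ≈ 0.99

Power calculation (one-sample t-test, normal approximation):
z_β = d · √n - z_{α/2}
z_β = 0.87 · √30 - 2.241
z_β = 0.87 · 5.477 - 2.241
z_β = 2.524

Power = Φ(z_β) = Φ(2.524) ≈ 0.994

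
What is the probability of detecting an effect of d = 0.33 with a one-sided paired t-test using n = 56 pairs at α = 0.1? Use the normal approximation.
Power ≈ 0.88

Power calculation (paired t-test, normal approximation):
z_β = d · √n - z_α
z_β = 0.33 · √56 - 1.282
z_β = 0.33 · 7.483 - 1.282
z_β = 1.188

Power = Φ(z_β) = Φ(1.188) ≈ 0.883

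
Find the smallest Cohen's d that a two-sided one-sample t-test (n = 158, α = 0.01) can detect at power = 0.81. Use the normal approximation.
d ≈ 0.27

Minimum detectable effect (one-sample t-test, normal approximation):
d = (z_{α/2} + z_β) / √n
d = (2.576 + 0.878) / √158
d = 3.454 / 12.570
d ≈ 0.27

By Cohen's convention (0.2 small / 0.5 medium / 0.8 large): small effect.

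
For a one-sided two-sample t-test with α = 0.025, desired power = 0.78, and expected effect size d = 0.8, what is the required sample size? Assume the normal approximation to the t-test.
n = 24 per group

Sample size formula (two-sample t-test, normal approximation):
n = 2 · ((z_α + z_β) / d)²

z_α = 1.960 (for α = 0.025, one-sided)
z_β = 0.772 (for power = 0.78)
d = 0.8

n = 2 · ((1.960 + 0.772) / 0.8)²
n = 2 · (3.415)²
n ≈ 23.32
Round up to the next whole number: n = 24 per group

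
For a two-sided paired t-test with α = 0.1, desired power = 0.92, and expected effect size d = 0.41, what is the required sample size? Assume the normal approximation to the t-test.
n = 56 pairs

Sample size formula (paired t-test, normal approximation):
n = ((z_{α/2} + z_β) / d)²

z_{α/2} = 1.645 (for α = 0.1, two-sided)
z_β = 1.405 (for power = 0.92)
d = 0.41

n = ((1.645 + 1.405) / 0.41)²
n = (7.439)²
n ≈ 55.34
Round up to the next whole number: n = 56 pairs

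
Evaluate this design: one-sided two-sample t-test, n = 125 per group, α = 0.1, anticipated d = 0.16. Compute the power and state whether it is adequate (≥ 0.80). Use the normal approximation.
Power ≈ 0.49; the study is underpowered (power < 0.80)

Power calculation (two-sample t-test, normal approximation):
z_β = d · √(n/2) - z_α
z_β = 0.16 · √(125/2) - 1.282
z_β = 0.16 · 7.906 - 1.282
z_β = -0.017

Power = Φ(z_β) = Φ(-0.017) ≈ 0.493

Effect size d = 0.16 is very small by Cohen's convention (0.2/0.5/0.8).

Threshold: power ≥ 0.80 is conventionally adequate.
Power ≈ 0.49 → the study is underpowered (power < 0.80).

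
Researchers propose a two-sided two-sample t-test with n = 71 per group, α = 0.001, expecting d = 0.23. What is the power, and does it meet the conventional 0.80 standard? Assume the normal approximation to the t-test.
Power ≈ 0.03; the study is underpowered (power < 0.80)

Power calculation (two-sample t-test, normal approximation):
z_β = d · √(n/2) - z_{α/2}
z_β = 0.23 · √(71/2) - 3.291
z_β = 0.23 · 5.958 - 3.291
z_β = -1.920

Power = Φ(z_β) = Φ(-1.920) ≈ 0.027

Effect size d = 0.23 is small by Cohen's convention (0.2/0.5/0.8).

Threshold: power ≥ 0.80 is conventionally adequate.
Power ≈ 0.03 → the study is underpowered (power < 0.80).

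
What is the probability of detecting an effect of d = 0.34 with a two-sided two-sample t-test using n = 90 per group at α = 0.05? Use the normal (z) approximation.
Power ≈ 0.63

Power calculation (two-sample t-test, normal approximation):
z_β = d · √(n/2) - z_{α/2}
z_β = 0.34 · √(90/2) - 1.960
z_β = 0.34 · 6.708 - 1.960
z_β = 0.321

Power = Φ(z_β) = Φ(0.321) ≈ 0.626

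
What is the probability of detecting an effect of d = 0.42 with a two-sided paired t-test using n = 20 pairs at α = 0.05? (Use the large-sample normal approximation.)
Power ≈ 0.47

Power calculation (paired t-test, normal approximation):
z_β = d · √n - z_{α/2}
z_β = 0.42 · √20 - 1.960
z_β = 0.42 · 4.472 - 1.960
z_β = -0.082

Power = Φ(z_β) = Φ(-0.082) ≈ 0.467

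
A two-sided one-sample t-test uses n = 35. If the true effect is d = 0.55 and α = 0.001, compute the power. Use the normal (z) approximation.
Power ≈ 0.49

Power calculation (one-sample t-test, normal approximation):
z_β = d · √n - z_{α/2}
z_β = 0.55 · √35 - 3.291
z_β = 0.55 · 5.916 - 3.291
z_β = -0.037

Power = Φ(z_β) = Φ(-0.037) ≈ 0.485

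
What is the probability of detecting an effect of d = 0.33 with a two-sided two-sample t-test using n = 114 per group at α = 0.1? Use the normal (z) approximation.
Power ≈ 0.80

Power calculation (two-sample t-test, normal approximation):
z_β = d · √(n/2) - z_{α/2}
z_β = 0.33 · √(114/2) - 1.645
z_β = 0.33 · 7.550 - 1.645
z_β = 0.847

Power = Φ(z_β) = Φ(0.847) ≈ 0.801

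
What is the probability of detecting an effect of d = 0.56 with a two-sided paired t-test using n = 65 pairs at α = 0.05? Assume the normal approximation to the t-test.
Power ≈ 0.99

Power calculation (paired t-test, normal approximation):
z_β = d · √n - z_{α/2}
z_β = 0.56 · √65 - 1.960
z_β = 0.56 · 8.062 - 1.960
z_β = 2.555

Power = Φ(z_β) = Φ(2.555) ≈ 0.995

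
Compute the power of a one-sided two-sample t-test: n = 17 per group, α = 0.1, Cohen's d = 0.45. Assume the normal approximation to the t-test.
Power ≈ 0.51

Power calculation (two-sample t-test, normal approximation):
z_β = d · √(n/2) - z_α
z_β = 0.45 · √(17/2) - 1.282
z_β = 0.45 · 2.915 - 1.282
z_β = 0.030

Power = Φ(z_β) = Φ(0.030) ≈ 0.512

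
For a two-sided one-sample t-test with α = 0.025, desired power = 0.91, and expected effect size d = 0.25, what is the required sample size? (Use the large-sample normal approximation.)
n = 206

Sample size formula (one-sample t-test, normal approximation):
n = ((z_{α/2} + z_β) / d)²

z_{α/2} = 2.241 (for α = 0.025, two-sided)
z_β = 1.341 (for power = 0.91)
d = 0.25

n = ((2.241 + 1.341) / 0.25)²
n = (14.328)²
n ≈ 205.29
Round up to the next whole number: n = 206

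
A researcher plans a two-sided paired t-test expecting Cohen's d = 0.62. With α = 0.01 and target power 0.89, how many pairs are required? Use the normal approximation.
n = 38 pairs

Sample size formula (paired t-test, normal approximation):
n = ((z_{α/2} + z_β) / d)²

z_{α/2} = 2.576 (for α = 0.01, two-sided)
z_β = 1.227 (for power = 0.89)
d = 0.62

n = ((2.576 + 1.227) / 0.62)²
n = (6.134)²
n ≈ 37.63
Round up to the next whole number: n = 38 pairs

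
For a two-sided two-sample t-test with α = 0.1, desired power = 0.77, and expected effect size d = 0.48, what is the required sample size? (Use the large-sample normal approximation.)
n = 50 per group

Sample size formula (two-sample t-test, normal approximation):
n = 2 · ((z_{α/2} + z_β) / d)²

z_{α/2} = 1.645 (for α = 0.1, two-sided)
z_β = 0.739 (for power = 0.77)
d = 0.48

n = 2 · ((1.645 + 0.739) / 0.48)²
n = 2 · (4.967)²
n ≈ 49.34
Round up to the next whole number: n = 50 per group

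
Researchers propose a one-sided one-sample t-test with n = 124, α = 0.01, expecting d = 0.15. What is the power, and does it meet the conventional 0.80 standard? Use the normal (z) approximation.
Power ≈ 0.26; the study is underpowered (power < 0.80)

Power calculation (one-sample t-test, normal approximation):
z_β = d · √n - z_α
z_β = 0.15 · √124 - 2.326
z_β = 0.15 · 11.136 - 2.326
z_β = -0.656

Power = Φ(z_β) = Φ(-0.656) ≈ 0.256

Effect size d = 0.15 is very small by Cohen's convention (0.2/0.5/0.8).

Threshold: power ≥ 0.80 is conventionally adequate.
Power ≈ 0.26 → the study is underpowered (power < 0.80).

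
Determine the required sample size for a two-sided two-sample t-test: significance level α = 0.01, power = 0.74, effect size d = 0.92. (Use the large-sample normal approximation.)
n = 25 per group

Sample size formula (two-sample t-test, normal approximation):
n = 2 · ((z_{α/2} + z_β) / d)²

z_{α/2} = 2.576 (for α = 0.01, two-sided)
z_β = 0.643 (for power = 0.74)
d = 0.92

n = 2 · ((2.576 + 0.643) / 0.92)²
n = 2 · (3.499)²
n ≈ 24.49
Round up to the next whole number: n = 25 per group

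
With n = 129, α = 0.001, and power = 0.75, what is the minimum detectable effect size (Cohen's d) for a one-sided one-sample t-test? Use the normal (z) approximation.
d ≈ 0.33

Minimum detectable effect (one-sample t-test, normal approximation):
d = (z_α + z_β) / √n
d = (3.090 + 0.674) / √129
d = 3.765 / 11.358
d ≈ 0.33

By Cohen's convention (0.2 small / 0.5 medium / 0.8 large): small effect.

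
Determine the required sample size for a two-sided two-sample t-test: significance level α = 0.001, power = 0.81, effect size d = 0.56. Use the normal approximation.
n = 111 per group

Sample size formula (two-sample t-test, normal approximation):
n = 2 · ((z_{α/2} + z_β) / d)²

z_{α/2} = 3.291 (for α = 0.001, two-sided)
z_β = 0.878 (for power = 0.81)
d = 0.56

n = 2 · ((3.291 + 0.878) / 0.56)²
n = 2 · (7.445)²
n ≈ 110.86
Round up to the next whole number: n = 111 per group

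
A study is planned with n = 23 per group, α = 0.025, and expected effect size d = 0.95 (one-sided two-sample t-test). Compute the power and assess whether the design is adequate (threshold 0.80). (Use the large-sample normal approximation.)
Power ≈ 0.90; the study is adequately powered (power ≥ 0.80)

Power calculation (two-sample t-test, normal approximation):
z_β = d · √(n/2) - z_α
z_β = 0.95 · √(23/2) - 1.960
z_β = 0.95 · 3.391 - 1.960
z_β = 1.262

Power = Φ(z_β) = Φ(1.262) ≈ 0.896

Effect size d = 0.95 is large by Cohen's convention (0.2/0.5/0.8).

Threshold: power ≥ 0.80 is conventionally adequate.
Power ≈ 0.90 → the study is adequately powered (power ≥ 0.80).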